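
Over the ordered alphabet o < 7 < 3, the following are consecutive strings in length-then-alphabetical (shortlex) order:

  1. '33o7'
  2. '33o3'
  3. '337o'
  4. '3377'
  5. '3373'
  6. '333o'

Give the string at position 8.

3333

Continuing the enumeration 2 steps past 333o: 333o → 3337 → (answer).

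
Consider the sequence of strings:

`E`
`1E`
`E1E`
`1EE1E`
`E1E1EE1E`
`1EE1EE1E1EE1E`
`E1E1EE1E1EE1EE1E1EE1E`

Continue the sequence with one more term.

1EE1EE1E1EE1EE1E1EE1E1EE1EE1E1EE1E

From term 3 onward, concatenate the second-to-last term with the last: E·1E = E1E, 1E·E1E = 1EE1E, …
So term 8 is 1EE1EE1E1EE1E·E1E1EE1E1EE1EE1E1EE1E.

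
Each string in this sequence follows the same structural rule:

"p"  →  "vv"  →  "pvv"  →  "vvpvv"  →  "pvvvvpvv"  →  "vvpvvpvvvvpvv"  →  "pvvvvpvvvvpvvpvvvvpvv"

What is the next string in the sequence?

vvpvvpvvvvpvvpvvvvpvvvvpvvpvvvvpvv

This is a Fibonacci-style word recurrence s(k) = s(k−2)·s(k−1): e.g. p·vv = pvv.
Continuing: vvpvvpvvvvpvv · pvvvvpvvvvpvvpvvvvpvv gives term 8.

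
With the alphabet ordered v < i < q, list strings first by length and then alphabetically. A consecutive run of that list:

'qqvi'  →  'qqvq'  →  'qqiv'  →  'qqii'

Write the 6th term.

Stepping forward 2 times from qqii: qqii → qqiq, then the target.

qqqv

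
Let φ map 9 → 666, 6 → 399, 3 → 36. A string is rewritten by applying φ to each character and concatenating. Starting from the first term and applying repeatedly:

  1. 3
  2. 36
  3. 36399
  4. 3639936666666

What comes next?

φ(3639936666666) expands symbol-by-symbol to 36 399 36 666 666 36 399 399 399 399 399 399 399; joining the 13 pieces gives the next term.

363993666666636399399399399399399399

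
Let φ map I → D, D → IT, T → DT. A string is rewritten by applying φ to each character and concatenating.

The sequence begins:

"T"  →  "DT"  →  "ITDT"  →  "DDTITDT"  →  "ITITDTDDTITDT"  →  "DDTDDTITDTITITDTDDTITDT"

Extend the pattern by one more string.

ITITDTITITDTDDTITDTDDTDDTITDTITITDTDDTITDT

Replace each of the 23 characters of DDTDDTITDTITITDTDDTITDT in place — IT IT DT IT IT DT D DT IT DT D DT D DT IT DT IT IT DT D DT IT DT — and concatenate.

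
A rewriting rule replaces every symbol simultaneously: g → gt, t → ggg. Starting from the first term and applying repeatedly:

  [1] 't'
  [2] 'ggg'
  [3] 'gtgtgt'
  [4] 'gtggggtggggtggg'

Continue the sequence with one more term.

gtggggtgtgtgtggggtgtgtgtggggtgtgt

Applying the rule to each of the 15 symbols of gtggggtggggtggg gives the pieces gt ggg gt gt gt gt ggg gt gt gt gt ggg gt gt gt, which concatenate to the answer.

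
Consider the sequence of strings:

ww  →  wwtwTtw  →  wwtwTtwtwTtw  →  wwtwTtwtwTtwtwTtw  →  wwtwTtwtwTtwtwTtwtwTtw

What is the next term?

The strings grow by a fixed suffix twTtw each time.
So the next term is wwtwTtwtwTtwtwTtwtwTtw·twTtw.

wwtwTtwtwTtwtwTtwtwTtwtwTtw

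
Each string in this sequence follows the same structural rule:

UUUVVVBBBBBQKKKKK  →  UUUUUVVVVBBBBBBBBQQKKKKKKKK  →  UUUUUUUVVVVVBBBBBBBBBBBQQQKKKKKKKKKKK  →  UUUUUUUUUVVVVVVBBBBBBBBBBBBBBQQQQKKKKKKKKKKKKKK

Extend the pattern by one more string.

The n-th term is 2n+1 U's then n+2 V's then 3n+2 B's then n Q's then 3n+2 K's (n = 1, 2, …).
At n = 5 the blocks have lengths 11, 7, 17, 5, 17.

UUUUUUUUUUUVVVVVVVBBBBBBBBBBBBBBBBBQQQQQKKKKKKKKKKKKKKKKK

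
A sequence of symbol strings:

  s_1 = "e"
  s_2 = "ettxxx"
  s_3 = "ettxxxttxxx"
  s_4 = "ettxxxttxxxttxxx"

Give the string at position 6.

ettxxxttxxxttxxxttxxxttxxx

Every step adds ttxxx to the end: s(k+1) = s(k)·ttxxx.
From ettxxxttxxxttxxx, 2 further steps: ettxxxttxxxttxxx → ettxxxttxxxttxxxttxxx → (answer).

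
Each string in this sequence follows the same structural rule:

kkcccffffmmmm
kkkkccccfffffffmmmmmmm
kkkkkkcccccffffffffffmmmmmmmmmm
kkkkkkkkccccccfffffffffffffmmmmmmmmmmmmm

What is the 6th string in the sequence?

The n-th term is 2n k's then n+2 c's then 3n+1 f's then 3n+1 m's (n = 1, 2, …).
At n = 6 the blocks have lengths 12, 8, 19, 19.

kkkkkkkkkkkkccccccccfffffffffffffffffffmmmmmmmmmmmmmmmmmmm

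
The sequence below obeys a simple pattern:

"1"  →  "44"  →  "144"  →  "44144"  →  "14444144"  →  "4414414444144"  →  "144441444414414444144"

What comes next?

Each term (from the third on) is the two preceding terms concatenated in order: term 3 = 1·44 = 144.
The next term joins 4414414444144 and 144441444414414444144.

4414414444144144441444414414444144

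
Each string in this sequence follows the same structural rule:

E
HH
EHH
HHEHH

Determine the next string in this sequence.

EHHHHEHH

This is a Fibonacci-style word recurrence s(k) = s(k−2)·s(k−1): e.g. E·HH = EHH.
So term 5 is EHH·HHEHH.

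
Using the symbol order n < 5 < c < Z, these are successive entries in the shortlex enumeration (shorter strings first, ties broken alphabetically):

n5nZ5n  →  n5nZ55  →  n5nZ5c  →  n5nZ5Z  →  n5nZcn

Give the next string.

Treat n5nZcn as a base-4 numeral over the given alphabet and add one, carrying through any trailing Z's.

n5nZc5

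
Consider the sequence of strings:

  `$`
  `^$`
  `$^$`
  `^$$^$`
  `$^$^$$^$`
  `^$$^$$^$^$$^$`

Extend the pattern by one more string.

This is a Fibonacci-style word recurrence s(k) = s(k−2)·s(k−1): e.g. $·^$ = $^$.
So term 7 is $^$^$$^$·^$$^$$^$^$$^$.

$^$^$$^$^$$^$$^$^$$^$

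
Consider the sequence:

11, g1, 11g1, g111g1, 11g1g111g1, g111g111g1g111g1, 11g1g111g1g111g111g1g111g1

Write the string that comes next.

g111g111g1g111g111g1g111g1g111g111g1g111g1

This is a Fibonacci-style word recurrence s(k) = s(k−2)·s(k−1): e.g. 11·g1 = 11g1.
So term 8 is g111g111g1g111g1·11g1g111g1g111g111g1g111g1.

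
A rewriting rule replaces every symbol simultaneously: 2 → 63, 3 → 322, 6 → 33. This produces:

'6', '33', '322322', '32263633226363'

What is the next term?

Replace each of the 14 characters of 32263633226363 in place — 322 63 63 33 322 33 322 322 63 63 33 322 33 322 — and concatenate.

3226363333223332232263633332233322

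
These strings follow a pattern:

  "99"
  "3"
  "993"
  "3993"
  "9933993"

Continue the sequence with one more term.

From term 3 onward, concatenate the second-to-last term with the last: 99·3 = 993, 3·993 = 3993, …
Continuing: 3993 · 9933993 gives term 6.

39939933993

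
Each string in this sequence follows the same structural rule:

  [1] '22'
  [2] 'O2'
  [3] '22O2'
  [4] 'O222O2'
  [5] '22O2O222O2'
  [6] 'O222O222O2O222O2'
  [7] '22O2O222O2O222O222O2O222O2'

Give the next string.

O222O222O2O222O222O2O222O2O222O222O2O222O2

Each term (from the third on) is the two preceding terms concatenated in order: term 3 = 22·O2 = 22O2.
Continuing: O222O222O2O222O2 · 22O2O222O2O222O222O2O222O2 gives term 8.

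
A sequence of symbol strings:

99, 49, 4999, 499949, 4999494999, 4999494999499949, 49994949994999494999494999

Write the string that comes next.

499949499949994949994949994999494999499949

Each term (from the third on) is the previous term followed by the one before it: term 3 = 49·99 = 4999.
The next term joins 49994949994999494999494999 and 4999494999499949.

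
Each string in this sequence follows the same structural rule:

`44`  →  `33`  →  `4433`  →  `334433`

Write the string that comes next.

From term 3 onward, concatenate the second-to-last term with the last: 44·33 = 4433, 33·4433 = 334433, …
The next term joins 4433 and 334433.

4433334433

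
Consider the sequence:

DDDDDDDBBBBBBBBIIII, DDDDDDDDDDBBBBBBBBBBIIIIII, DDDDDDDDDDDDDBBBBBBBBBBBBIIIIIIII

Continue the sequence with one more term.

DDDDDDDDDDDDDDDDBBBBBBBBBBBBBBIIIIIIIIII

Term n consists of 3n-2 D's, followed by 2n+2 B's, followed by 2n-2 I's, where the shown terms are n = 3, 4, 5.
For the next term, n = 6, so the run lengths are 16, 14, 10.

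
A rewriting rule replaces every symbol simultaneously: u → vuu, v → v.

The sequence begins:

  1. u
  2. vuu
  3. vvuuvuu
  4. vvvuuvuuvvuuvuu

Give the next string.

Applying the rule to each of the 15 symbols of vvvuuvuuvvuuvuu gives the pieces v v v vuu vuu v vuu vuu v v vuu vuu v vuu vuu, which concatenate to the answer.

vvvvuuvuuvvuuvuuvvvuuvuuvvuuvuu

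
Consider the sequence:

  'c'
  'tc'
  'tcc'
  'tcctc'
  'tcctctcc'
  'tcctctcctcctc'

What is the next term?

tcctctcctcctctcctctcc

From term 3 onward, concatenate the last term with the second-to-last: tc·c = tcc, tcc·tc = tcctc, …
Continuing: tcctctcctcctc · tcctctcc gives term 7.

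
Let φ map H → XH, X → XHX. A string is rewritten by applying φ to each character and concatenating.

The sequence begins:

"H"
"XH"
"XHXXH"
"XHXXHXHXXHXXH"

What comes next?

XHXXHXHXXHXXHXHXXHXHXXHXXHXHXXHXXH

Applying the rule to each of the 13 symbols of XHXXHXHXXHXXH gives the pieces XHX XH XHX XHX XH XHX XH XHX XHX XH XHX XHX XH, which concatenate to the answer.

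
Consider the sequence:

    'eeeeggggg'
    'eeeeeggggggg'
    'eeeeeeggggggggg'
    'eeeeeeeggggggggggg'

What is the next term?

eeeeeeeeggggggggggggg

Term n consists of n+1 e's, followed by 2n-1 g's, where the shown terms are n = 3, 4, 5, 6.
At n = 7 the blocks have lengths 8, 13.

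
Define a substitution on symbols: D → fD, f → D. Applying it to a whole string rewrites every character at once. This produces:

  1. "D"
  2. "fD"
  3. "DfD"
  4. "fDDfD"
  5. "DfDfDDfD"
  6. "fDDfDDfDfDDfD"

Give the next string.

DfDfDDfDfDDfDDfDfDDfD

Replace each of the 13 characters of fDDfDDfDfDDfD in place — D fD fD D fD fD D fD D fD fD D fD — and concatenate.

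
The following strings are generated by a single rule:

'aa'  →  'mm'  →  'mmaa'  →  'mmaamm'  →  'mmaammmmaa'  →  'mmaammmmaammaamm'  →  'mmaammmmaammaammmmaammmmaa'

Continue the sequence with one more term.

mmaammmmaammaammmmaammmmaammaammmmaammaamm

From term 3 onward, concatenate the last term with the second-to-last: mm·aa = mmaa, mmaa·mm = mmaamm, …
So term 8 is mmaammmmaammaammmmaammmmaa·mmaammmmaammaamm.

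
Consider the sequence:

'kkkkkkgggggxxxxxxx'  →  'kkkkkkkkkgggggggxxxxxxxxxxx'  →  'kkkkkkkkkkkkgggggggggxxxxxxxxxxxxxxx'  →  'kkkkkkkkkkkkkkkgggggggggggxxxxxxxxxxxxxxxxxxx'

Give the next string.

Term n consists of 3n k's, followed by 2n+1 g's, followed by 4n-1 x's, where the shown terms are n = 2, 3, 4, 5.
For the next term, n = 6, so the run lengths are 18, 13, 23.

kkkkkkkkkkkkkkkkkkgggggggggggggxxxxxxxxxxxxxxxxxxxxxxx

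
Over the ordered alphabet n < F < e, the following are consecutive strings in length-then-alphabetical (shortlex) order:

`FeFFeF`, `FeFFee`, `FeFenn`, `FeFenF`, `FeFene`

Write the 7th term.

Advancing 2 positions from FeFene through FeFene → FeFeFn reaches term 7.

FeFeFF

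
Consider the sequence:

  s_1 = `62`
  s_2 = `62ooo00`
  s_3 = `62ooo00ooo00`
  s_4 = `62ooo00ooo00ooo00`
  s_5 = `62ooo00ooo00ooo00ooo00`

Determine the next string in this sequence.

62ooo00ooo00ooo00ooo00ooo00

Each term is the previous one with ooo00 appended.
One more step from 62ooo00ooo00ooo00ooo00 gives the answer.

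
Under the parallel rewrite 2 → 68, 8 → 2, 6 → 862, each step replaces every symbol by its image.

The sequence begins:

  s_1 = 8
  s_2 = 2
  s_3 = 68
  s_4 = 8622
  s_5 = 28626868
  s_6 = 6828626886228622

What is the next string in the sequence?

86226828626886222862686828626868

Applying the rule to each of the 16 symbols of 6828626886228622 gives the pieces 862 2 68 2 862 68 862 2 2 862 68 68 2 862 68 68, which concatenate to the answer.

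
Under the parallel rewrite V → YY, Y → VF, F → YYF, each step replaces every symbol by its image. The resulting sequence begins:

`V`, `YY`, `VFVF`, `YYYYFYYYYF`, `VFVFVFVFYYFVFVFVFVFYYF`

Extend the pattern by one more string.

φ(VFVFVFVFYYFVFVFVFVFYYF) expands symbol-by-symbol to YY YYF YY YYF YY YYF YY YYF VF VF YYF YY YYF YY YYF YY YYF YY YYF VF VF YYF; joining the 22 pieces gives the next term.

YYYYFYYYYFYYYYFYYYYFVFVFYYFYYYYFYYYYFYYYYFYYYYFVFVFYYF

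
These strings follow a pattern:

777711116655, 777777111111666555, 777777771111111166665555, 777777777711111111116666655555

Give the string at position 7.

777777777777777711111111111111116666666655555555

Term n consists of 2n 7's, followed by 2n 1's, followed by n 6's, followed by n 5's, where the shown terms are n = 2, 3, 4, 5.
For term 7, n = 8, so the run lengths are 16, 16, 8, 8.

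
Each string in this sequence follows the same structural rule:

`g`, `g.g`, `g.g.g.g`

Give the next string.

Every step duplicates the string with '.' between the halves.
Doubling g.g.g.g with '.' between the halves:

g.g.g.g.g.g.g.g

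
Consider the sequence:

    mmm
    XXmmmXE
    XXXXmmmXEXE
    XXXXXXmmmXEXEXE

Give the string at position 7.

Every step adds XX to the front and XE to the end of the previous string.
From XXXXXXmmmXEXEXE, 3 further steps: XXXXXXmmmXEXEXE → XXXXXXXXmmmXEXEXEXE → XXXXXXXXXXmmmXEXEXEXEXE → (answer).

XXXXXXXXXXXXmmmXEXEXEXEXEXE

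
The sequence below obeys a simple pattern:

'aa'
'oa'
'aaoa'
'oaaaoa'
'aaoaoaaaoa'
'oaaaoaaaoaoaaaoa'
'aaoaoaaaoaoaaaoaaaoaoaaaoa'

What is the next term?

Each term (from the third on) is the two preceding terms concatenated in order: term 3 = aa·oa = aaoa.
The next term joins oaaaoaaaoaoaaaoa and aaoaoaaaoaoaaaoaaaoaoaaaoa.

oaaaoaaaoaoaaaoaaaoaoaaaoaoaaaoaaaoaoaaaoa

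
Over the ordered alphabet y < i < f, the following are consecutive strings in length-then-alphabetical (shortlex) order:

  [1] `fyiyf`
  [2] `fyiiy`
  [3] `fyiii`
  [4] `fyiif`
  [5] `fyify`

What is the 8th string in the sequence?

Advancing 3 positions from fyify through fyify → fyifi → fyiff reaches term 8.

fyfyy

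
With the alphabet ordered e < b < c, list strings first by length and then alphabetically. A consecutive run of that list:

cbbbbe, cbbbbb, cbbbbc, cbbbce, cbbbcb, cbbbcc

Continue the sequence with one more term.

The successor of cbbbcc increments the rightmost position that isn't already c and resets every position after it to e.

cbbcee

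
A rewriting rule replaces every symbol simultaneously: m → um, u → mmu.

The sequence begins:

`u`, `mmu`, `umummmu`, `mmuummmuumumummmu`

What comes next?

Replace each of the 17 characters of mmuummmuumumummmu in place — um um mmu mmu um um um mmu mmu um mmu um mmu um um um mmu — and concatenate.

umummmummuumumummmummuummmuummmuumumummmu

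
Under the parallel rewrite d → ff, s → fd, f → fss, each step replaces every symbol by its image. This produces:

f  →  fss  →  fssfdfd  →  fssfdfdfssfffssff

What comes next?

φ(fssfdfdfssfffssff) expands symbol-by-symbol to fss fd fd fss ff fss ff fss fd fd fss fss fss fd fd fss fss; joining the 17 pieces gives the next term.

fssfdfdfssfffssfffssfdfdfssfssfssfdfdfssfss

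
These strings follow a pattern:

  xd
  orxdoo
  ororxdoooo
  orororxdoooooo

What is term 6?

orororororxdoooooooooo

Every step adds or to the front and oo to the end of the previous string.
From orororxdoooooo, 2 further steps: orororxdoooooo → ororororxdoooooooo → (answer).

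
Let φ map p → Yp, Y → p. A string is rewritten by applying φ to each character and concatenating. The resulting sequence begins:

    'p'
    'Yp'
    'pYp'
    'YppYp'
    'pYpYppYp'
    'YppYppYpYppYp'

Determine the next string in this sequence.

Replace each of the 13 characters of YppYppYpYppYp in place — p Yp Yp p Yp Yp p Yp p Yp Yp p Yp — and concatenate.

pYpYppYpYppYppYpYppYp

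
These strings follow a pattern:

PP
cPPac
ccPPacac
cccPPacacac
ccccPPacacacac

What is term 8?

cccccccPPacacacacacacac

Each term wraps the previous one in c on the left and ac on the right.
From ccccPPacacacac, 3 further steps: ccccPPacacacac → cccccPPacacacacac → ccccccPPacacacacacac → (answer).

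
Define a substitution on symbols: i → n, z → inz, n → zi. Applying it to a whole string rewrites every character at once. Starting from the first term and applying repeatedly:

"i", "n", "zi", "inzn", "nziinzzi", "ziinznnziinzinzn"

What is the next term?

inznnziinzziziinznnziinznziinzzi

φ(ziinznnziinzinzn) expands symbol-by-symbol to inz n n zi inz zi zi inz n n zi inz n zi inz zi; joining the 16 pieces gives the next term.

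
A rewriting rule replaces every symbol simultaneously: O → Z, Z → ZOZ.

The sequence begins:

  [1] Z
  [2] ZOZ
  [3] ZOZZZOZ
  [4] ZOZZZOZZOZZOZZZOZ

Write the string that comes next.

ZOZZZOZZOZZOZZZOZZOZZZOZZOZZZOZZOZZOZZZOZ

Replace each of the 17 characters of ZOZZZOZZOZZOZZZOZ in place — ZOZ Z ZOZ ZOZ ZOZ Z ZOZ ZOZ Z ZOZ ZOZ Z ZOZ ZOZ ZOZ Z ZOZ — and concatenate.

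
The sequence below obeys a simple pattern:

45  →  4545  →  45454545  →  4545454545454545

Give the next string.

Each string is two copies of the previous one concatenated.
One more doubling of 4545454545454545 gives the answer.

45454545454545454545454545454545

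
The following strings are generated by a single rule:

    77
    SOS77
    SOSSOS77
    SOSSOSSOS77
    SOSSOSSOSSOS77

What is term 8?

Each term is the previous one with SOS prepended.
From SOSSOSSOSSOS77, 3 further steps: SOSSOSSOSSOS77 → SOSSOSSOSSOSSOS77 → SOSSOSSOSSOSSOSSOS77 → (answer).

SOSSOSSOSSOSSOSSOSSOS77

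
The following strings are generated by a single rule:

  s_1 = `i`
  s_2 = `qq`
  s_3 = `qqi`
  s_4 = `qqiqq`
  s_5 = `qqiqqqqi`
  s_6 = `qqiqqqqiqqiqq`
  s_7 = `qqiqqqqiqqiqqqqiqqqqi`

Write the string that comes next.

Each term (from the third on) is the previous term followed by the one before it: term 3 = qq·i = qqi.
So term 8 is qqiqqqqiqqiqqqqiqqqqi·qqiqqqqiqqiqq.

qqiqqqqiqqiqqqqiqqqqiqqiqqqqiqqiqq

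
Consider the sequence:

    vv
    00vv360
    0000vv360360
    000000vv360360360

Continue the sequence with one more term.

s(k+1) = 00·s(k)·360, so each term gains 00 as a prefix and 360 as a suffix.
So the next term is 00·000000vv360360360·360.

00000000vv360360360360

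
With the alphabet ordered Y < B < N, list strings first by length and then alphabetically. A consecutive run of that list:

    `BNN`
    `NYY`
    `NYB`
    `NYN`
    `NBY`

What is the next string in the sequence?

The successor of NBY increments the rightmost position that isn't already N and resets every position after it to Y.

NBB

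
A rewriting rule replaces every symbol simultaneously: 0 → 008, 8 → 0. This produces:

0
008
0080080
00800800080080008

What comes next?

Applying the rule to each of the 17 symbols of 00800800080080008 gives the pieces 008 008 0 008 008 0 008 008 008 0 008 008 0 008 008 008 0, which concatenate to the answer.

00800800080080008008008000800800080080080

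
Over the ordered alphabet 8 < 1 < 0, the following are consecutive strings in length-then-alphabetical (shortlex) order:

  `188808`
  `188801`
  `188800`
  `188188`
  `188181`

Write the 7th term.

188118

Stepping forward 2 times from 188181: 188181 → 188180, then the target.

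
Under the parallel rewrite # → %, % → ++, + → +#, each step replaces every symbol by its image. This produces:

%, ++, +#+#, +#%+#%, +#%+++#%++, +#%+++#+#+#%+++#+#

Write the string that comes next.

Replace each of the 18 characters of +#%+++#+#+#%+++#+# in place — +# % ++ +# +# +# % +# % +# % ++ +# +# +# % +# % — and concatenate.

+#%+++#+#+#%+#%+#%+++#+#+#%+#%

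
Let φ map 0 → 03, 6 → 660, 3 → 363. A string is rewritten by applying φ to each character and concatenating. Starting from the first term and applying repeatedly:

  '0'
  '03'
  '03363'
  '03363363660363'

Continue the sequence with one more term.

Rewriting the 14 symbols of 03363363660363 one by one yields 03 363 363 660 363 363 660 363 660 660 03 363 660 363; concatenated:

0336336366036336366036366066003363660363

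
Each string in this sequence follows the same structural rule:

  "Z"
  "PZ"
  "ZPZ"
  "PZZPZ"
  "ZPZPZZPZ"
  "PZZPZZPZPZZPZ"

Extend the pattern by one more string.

Each term (from the third on) is the two preceding terms concatenated in order: term 3 = Z·PZ = ZPZ.
Continuing: ZPZPZZPZ · PZZPZZPZPZZPZ gives term 7.

ZPZPZZPZPZZPZZPZPZZPZ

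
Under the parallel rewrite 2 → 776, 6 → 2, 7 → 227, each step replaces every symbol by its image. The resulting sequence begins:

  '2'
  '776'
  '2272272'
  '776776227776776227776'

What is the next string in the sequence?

22722722272272776776227227227222722727767762272272272

Replace each of the 21 characters of 776776227776776227776 in place — 227 227 2 227 227 2 776 776 227 227 227 2 227 227 2 776 776 227 227 227 2 — and concatenate.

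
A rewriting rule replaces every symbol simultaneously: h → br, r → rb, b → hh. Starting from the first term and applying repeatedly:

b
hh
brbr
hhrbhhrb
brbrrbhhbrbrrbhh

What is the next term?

Rewriting the 16 symbols of brbrrbhhbrbrrbhh one by one yields hh rb hh rb rb hh br br hh rb hh rb rb hh br br; concatenated:

hhrbhhrbrbhhbrbrhhrbhhrbrbhhbrbr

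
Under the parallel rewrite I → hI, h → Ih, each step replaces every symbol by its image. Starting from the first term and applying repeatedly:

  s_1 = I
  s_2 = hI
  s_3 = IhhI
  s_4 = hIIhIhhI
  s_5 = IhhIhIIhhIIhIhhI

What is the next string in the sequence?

hIIhIhhIIhhIhIIhIhhIhIIhhIIhIhhI

φ(IhhIhIIhhIIhIhhI) expands symbol-by-symbol to hI Ih Ih hI Ih hI hI Ih Ih hI hI Ih hI Ih Ih hI; joining the 16 pieces gives the next term.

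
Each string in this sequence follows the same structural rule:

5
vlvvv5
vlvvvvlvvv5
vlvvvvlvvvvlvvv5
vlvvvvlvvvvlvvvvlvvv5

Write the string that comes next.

Each term is the previous one with vlvvv prepended.
Applying this once more to vlvvvvlvvvvlvvvvlvvv5:

vlvvvvlvvvvlvvvvlvvvvlvvv5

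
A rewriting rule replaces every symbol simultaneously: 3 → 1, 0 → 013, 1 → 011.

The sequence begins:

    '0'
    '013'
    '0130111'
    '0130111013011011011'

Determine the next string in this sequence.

01301110130110110110130111013011011013011011013011011

Replace each of the 19 characters of 0130111013011011011 in place — 013 011 1 013 011 011 011 013 011 1 013 011 011 013 011 011 013 011 011 — and concatenate.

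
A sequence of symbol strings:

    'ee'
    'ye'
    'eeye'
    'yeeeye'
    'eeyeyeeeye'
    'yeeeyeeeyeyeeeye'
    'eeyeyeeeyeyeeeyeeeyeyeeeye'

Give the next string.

From term 3 onward, concatenate the second-to-last term with the last: ee·ye = eeye, ye·eeye = yeeeye, …
So term 8 is yeeeyeeeyeyeeeye·eeyeyeeeyeyeeeyeeeyeyeeeye.

yeeeyeeeyeyeeeyeeeyeyeeeyeyeeeyeeeyeyeeeye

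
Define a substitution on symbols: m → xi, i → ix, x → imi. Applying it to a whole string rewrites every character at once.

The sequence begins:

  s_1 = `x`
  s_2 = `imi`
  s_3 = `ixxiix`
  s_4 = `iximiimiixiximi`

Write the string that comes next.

iximiixxiixixxiixiximiiximiixxiix

φ(iximiimiixiximi) expands symbol-by-symbol to ix imi ix xi ix ix xi ix ix imi ix imi ix xi ix; joining the 15 pieces gives the next term.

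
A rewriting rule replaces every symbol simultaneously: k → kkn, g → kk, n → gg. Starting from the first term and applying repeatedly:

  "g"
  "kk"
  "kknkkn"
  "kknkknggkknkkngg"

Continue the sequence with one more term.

kknkknggkknkknggkkkkkknkknggkknkknggkkkk

Applying the rule to each of the 16 symbols of kknkknggkknkkngg gives the pieces kkn kkn gg kkn kkn gg kk kk kkn kkn gg kkn kkn gg kk kk, which concatenate to the answer.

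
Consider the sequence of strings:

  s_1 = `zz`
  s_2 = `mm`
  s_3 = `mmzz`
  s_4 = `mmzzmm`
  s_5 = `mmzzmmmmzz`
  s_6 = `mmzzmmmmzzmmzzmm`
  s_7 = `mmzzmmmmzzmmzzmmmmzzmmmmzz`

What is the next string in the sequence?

mmzzmmmmzzmmzzmmmmzzmmmmzzmmzzmmmmzzmmzzmm

This is a Fibonacci-style word recurrence s(k) = s(k−1)·s(k−2): e.g. mm·zz = mmzz.
Continuing: mmzzmmmmzzmmzzmmmmzzmmmmzz · mmzzmmmmzzmmzzmm gives term 8.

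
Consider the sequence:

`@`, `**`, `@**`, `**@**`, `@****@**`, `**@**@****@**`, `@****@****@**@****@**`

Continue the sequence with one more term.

This is a Fibonacci-style word recurrence s(k) = s(k−2)·s(k−1): e.g. @·** = @**.
The next term joins **@**@****@** and @****@****@**@****@**.

**@**@****@**@****@****@**@****@**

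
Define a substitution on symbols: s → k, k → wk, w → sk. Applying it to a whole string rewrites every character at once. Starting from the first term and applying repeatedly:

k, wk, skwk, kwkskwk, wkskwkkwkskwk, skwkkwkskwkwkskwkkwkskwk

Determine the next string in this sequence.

kwkskwkwkskwkkwkskwkskwkkwkskwkwkskwkkwkskwk

Replace each of the 24 characters of skwkkwkskwkwkskwkkwkskwk in place — k wk sk wk wk sk wk k wk sk wk sk wk k wk sk wk wk sk wk k wk sk wk — and concatenate.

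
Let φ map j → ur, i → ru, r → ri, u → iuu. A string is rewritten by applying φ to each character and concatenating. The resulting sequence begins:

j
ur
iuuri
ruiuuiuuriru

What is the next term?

Apply φ to ruiuuiuuriru symbol by symbol: r→ri, u→iuu, i→ru, u→iuu, u→iuu, i→ru, u→iuu, u→iuu, r→ri, i→ru, r→ri, u→iuu; joined: ri iuu ru iuu iuu ru iuu iuu ri ru ri iuu.

riiuuruiuuiuuruiuuiuuriruriiuu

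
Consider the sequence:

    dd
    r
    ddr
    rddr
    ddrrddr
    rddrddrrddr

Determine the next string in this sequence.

This is a Fibonacci-style word recurrence s(k) = s(k−2)·s(k−1): e.g. dd·r = ddr.
The next term joins ddrrddr and rddrddrrddr.

ddrrddrrddrddrrddr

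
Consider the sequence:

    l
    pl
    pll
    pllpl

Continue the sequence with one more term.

pllplpll

From term 3 onward, concatenate the last term with the second-to-last: pl·l = pll, pll·pl = pllpl, …
Continuing: pllpl · pll gives term 5.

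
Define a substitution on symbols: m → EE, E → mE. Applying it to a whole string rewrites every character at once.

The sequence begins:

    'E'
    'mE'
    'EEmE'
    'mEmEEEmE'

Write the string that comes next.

EEmEEEmEmEmEEEmE

Rewriting each symbol of mEmEEEmE: m→EE, E→mE, m→EE, E→mE, E→mE, E→mE, m→EE, E→mE, which concatenates to EE mE EE mE mE mE EE mE.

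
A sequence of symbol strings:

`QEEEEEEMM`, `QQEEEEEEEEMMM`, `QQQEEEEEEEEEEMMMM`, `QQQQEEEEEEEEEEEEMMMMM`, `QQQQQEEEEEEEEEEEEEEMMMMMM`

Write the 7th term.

QQQQQQQEEEEEEEEEEEEEEEEEEMMMMMMMM

Reading off run lengths: Q runs 1, 2, 3, 4, 5; E runs 6, 8, 10, 12, 14; M runs 2, 3, 4, 5, 6 — each is linear in n, where the shown terms are n = 2, 3, 4, 5, 6.
For term 7, n = 8, so the run lengths are 7, 18, 8.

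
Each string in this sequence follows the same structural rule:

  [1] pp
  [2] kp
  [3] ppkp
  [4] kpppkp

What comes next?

ppkpkpppkp

From term 3 onward, concatenate the second-to-last term with the last: pp·kp = ppkp, kp·ppkp = kpppkp, …
The next term joins ppkp and kpppkp.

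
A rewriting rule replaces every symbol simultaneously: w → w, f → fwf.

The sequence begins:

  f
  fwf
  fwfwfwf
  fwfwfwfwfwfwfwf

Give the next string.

Applying the rule to each of the 15 symbols of fwfwfwfwfwfwfwf gives the pieces fwf w fwf w fwf w fwf w fwf w fwf w fwf w fwf, which concatenate to the answer.

fwfwfwfwfwfwfwfwfwfwfwfwfwfwfwf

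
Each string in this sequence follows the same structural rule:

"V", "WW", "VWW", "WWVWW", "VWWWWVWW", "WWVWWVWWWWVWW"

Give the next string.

This is a Fibonacci-style word recurrence s(k) = s(k−2)·s(k−1): e.g. V·WW = VWW.
The next term joins VWWWWVWW and WWVWWVWWWWVWW.

VWWWWVWWWWVWWVWWWWVWW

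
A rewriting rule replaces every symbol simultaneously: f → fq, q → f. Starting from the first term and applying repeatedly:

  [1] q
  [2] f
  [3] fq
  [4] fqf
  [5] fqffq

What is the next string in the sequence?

fqffqfqf

Expanding fqffq: f→fq, q→f, f→fq, f→fq, q→f. Concatenated: fq f fq fq f.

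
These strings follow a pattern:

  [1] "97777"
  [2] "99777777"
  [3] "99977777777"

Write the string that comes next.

The n-th term is n-1 9's then 2n 7's, where the shown terms are n = 2, 3, 4.
At n = 5 the blocks have lengths 4, 10.

99997777777777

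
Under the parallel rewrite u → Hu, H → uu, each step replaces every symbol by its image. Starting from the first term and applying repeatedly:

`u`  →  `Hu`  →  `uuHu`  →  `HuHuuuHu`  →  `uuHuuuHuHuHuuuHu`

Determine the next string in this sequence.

Replace each of the 16 characters of uuHuuuHuHuHuuuHu in place — Hu Hu uu Hu Hu Hu uu Hu uu Hu uu Hu Hu Hu uu Hu — and concatenate.

HuHuuuHuHuHuuuHuuuHuuuHuHuHuuuHu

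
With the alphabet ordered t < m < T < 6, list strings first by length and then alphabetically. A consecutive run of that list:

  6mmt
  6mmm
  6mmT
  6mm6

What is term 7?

6mTT

Stepping forward 3 times from 6mm6: 6mm6 → 6mTt → 6mTm, then the target.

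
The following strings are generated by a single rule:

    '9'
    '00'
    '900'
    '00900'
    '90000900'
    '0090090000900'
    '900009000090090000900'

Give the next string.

This is a Fibonacci-style word recurrence s(k) = s(k−2)·s(k−1): e.g. 9·00 = 900.
Continuing: 0090090000900 · 900009000090090000900 gives term 8.

0090090000900900009000090090000900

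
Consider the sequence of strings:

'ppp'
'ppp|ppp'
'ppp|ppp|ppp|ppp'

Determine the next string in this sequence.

Each string is two copies of the previous one joined by '|'.
So the next term is two copies of ppp|ppp|ppp|ppp with '|' between the halves.

ppp|ppp|ppp|ppp|ppp|ppp|ppp|ppp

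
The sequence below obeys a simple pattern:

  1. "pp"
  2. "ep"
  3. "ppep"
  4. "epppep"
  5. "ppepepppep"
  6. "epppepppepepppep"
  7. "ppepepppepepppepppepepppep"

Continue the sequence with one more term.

Each term (from the third on) is the two preceding terms concatenated in order: term 3 = pp·ep = ppep.
Continuing: epppepppepepppep · ppepepppepepppepppepepppep gives term 8.

epppepppepepppepppepepppepepppepppepepppep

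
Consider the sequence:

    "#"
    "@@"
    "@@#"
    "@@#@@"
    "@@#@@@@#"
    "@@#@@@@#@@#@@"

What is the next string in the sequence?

From term 3 onward, concatenate the last term with the second-to-last: @@·# = @@#, @@#·@@ = @@#@@, …
The next term joins @@#@@@@#@@#@@ and @@#@@@@#.

@@#@@@@#@@#@@@@#@@@@#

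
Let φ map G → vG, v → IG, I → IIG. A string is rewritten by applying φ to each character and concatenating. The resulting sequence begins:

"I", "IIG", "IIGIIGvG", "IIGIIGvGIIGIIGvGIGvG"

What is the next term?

Rewriting the 20 symbols of IIGIIGvGIIGIIGvGIGvG one by one yields IIG IIG vG IIG IIG vG IG vG IIG IIG vG IIG IIG vG IG vG IIG vG IG vG; concatenated:

IIGIIGvGIIGIIGvGIGvGIIGIIGvGIIGIIGvGIGvGIIGvGIGvG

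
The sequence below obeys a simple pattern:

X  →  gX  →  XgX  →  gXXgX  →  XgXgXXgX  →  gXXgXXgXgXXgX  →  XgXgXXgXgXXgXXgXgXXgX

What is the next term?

gXXgXXgXgXXgXXgXgXXgXgXXgXXgXgXXgX

From term 3 onward, concatenate the second-to-last term with the last: X·gX = XgX, gX·XgX = gXXgX, …
The next term joins gXXgXXgXgXXgX and XgXgXXgXgXXgXXgXgXXgX.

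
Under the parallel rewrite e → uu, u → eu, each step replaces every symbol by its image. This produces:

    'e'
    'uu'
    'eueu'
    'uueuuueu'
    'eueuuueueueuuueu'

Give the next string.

uueuuueueueuuueuuueuuueueueuuueu

Applying the rule to each of the 16 symbols of eueuuueueueuuueu gives the pieces uu eu uu eu eu eu uu eu uu eu uu eu eu eu uu eu, which concatenate to the answer.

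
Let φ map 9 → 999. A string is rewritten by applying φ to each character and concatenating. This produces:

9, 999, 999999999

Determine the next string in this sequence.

Apply φ to 999999999 symbol by symbol: 9→999, 9→999, 9→999, 9→999, 9→999, 9→999, 9→999, 9→999, 9→999; joined: 999 999 999 999 999 999 999 999 999.

999999999999999999999999999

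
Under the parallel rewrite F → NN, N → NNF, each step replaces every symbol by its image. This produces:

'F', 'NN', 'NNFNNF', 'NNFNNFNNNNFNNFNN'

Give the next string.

φ(NNFNNFNNNNFNNFNN) expands symbol-by-symbol to NNF NNF NN NNF NNF NN NNF NNF NNF NNF NN NNF NNF NN NNF NNF; joining the 16 pieces gives the next term.

NNFNNFNNNNFNNFNNNNFNNFNNFNNFNNNNFNNFNNNNFNNF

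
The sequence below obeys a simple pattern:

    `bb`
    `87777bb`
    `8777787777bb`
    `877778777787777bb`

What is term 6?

Every step adds 87777 at the front: s(k+1) = 87777·s(k).
From 877778777787777bb, 2 further steps: 877778777787777bb → 87777877778777787777bb → (answer).

8777787777877778777787777bb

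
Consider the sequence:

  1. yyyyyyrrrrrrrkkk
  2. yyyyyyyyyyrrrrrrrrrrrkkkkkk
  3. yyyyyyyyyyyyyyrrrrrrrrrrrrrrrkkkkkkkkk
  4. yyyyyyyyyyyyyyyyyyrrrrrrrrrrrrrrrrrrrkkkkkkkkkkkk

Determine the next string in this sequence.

Term n consists of 4n+2 y's, followed by 4n+3 r's, followed by 3n k's (n = 1, 2, …).
Setting n = 5 gives 22, 23, 15 characters in each block.

yyyyyyyyyyyyyyyyyyyyyyrrrrrrrrrrrrrrrrrrrrrrrkkkkkkkkkkkkkkk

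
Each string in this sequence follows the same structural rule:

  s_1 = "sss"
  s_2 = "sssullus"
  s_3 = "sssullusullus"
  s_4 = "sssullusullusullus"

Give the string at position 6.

The strings grow by a fixed suffix ullus each time.
From sssullusullusullus, 2 further steps: sssullusullusullus → sssullusullusullusullus → (answer).

sssullusullusullusullusullus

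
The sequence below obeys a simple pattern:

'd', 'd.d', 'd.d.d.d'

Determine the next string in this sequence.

Every step duplicates the string with '.' between the halves.
Doubling d.d.d.d with '.' between the halves:

d.d.d.d.d.d.d.d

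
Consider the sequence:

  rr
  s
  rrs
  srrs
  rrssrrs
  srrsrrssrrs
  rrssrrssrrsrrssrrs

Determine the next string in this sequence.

Each term (from the third on) is the two preceding terms concatenated in order: term 3 = rr·s = rrs.
The next term joins srrsrrssrrs and rrssrrssrrsrrssrrs.

srrsrrssrrsrrssrrssrrsrrssrrs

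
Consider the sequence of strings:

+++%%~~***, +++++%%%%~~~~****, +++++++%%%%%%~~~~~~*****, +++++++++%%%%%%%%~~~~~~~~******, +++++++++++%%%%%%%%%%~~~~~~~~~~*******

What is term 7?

+++++++++++++++%%%%%%%%%%%%%%~~~~~~~~~~~~~~*********

Each string has the form +^{2n+1} %^{2n} ~^{2n} *^{n+2} (n = 1, 2, …).
Setting n = 7 gives 15, 14, 14, 9 characters in each block.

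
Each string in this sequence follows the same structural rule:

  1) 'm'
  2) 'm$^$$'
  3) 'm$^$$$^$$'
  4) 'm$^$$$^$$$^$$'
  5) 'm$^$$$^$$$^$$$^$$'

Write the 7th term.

Every step adds $^$$ to the end: s(k+1) = s(k)·$^$$.
From m$^$$$^$$$^$$$^$$, 2 further steps: m$^$$$^$$$^$$$^$$ → m$^$$$^$$$^$$$^$$$^$$ → (answer).

m$^$$$^$$$^$$$^$$$^$$$^$$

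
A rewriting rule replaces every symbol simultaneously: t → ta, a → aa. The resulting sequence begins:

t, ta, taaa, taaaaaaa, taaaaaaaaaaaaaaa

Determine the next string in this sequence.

Rewriting the 16 symbols of taaaaaaaaaaaaaaa one by one yields ta aa aa aa aa aa aa aa aa aa aa aa aa aa aa aa; concatenated:

taaaaaaaaaaaaaaaaaaaaaaaaaaaaaaa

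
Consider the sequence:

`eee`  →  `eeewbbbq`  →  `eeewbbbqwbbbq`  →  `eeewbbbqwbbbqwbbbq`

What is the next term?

Every step adds wbbbq to the end: s(k+1) = s(k)·wbbbq.
Applying this once more to eeewbbbqwbbbqwbbbq:

eeewbbbqwbbbqwbbbqwbbbq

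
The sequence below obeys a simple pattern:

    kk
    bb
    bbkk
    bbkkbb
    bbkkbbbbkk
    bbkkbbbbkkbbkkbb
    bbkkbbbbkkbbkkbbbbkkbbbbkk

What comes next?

From term 3 onward, concatenate the last term with the second-to-last: bb·kk = bbkk, bbkk·bb = bbkkbb, …
So term 8 is bbkkbbbbkkbbkkbbbbkkbbbbkk·bbkkbbbbkkbbkkbb.

bbkkbbbbkkbbkkbbbbkkbbbbkkbbkkbbbbkkbbkkbb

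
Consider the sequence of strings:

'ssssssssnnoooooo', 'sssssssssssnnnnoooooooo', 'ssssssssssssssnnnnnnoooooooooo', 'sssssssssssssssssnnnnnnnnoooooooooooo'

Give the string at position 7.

ssssssssssssssssssssssssssnnnnnnnnnnnnnnoooooooooooooooooo

Reading off run lengths: s runs 8, 11, 14, 17; n runs 2, 4, 6, 8; o runs 6, 8, 10, 12 — each is linear in n, where the shown terms are n = 2, 3, 4, 5.
Setting n = 8 gives 26, 14, 18 characters in each block.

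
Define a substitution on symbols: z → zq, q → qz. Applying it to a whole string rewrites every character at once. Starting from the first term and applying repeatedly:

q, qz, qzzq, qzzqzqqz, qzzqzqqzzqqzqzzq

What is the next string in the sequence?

Replace each of the 16 characters of qzzqzqqzzqqzqzzq in place — qz zq zq qz zq qz qz zq zq qz qz zq qz zq zq qz — and concatenate.

qzzqzqqzzqqzqzzqzqqzqzzqqzzqzqqz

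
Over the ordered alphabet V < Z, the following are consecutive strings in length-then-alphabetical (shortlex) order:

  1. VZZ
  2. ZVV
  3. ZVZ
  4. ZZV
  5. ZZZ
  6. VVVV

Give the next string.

The successor of VVVV increments the rightmost position that isn't already Z and resets every position after it to V.

VVVZ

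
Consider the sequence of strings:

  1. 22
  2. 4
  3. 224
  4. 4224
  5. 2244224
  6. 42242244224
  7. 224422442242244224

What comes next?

42242244224224422442242244224

This is a Fibonacci-style word recurrence s(k) = s(k−2)·s(k−1): e.g. 22·4 = 224.
So term 8 is 42242244224·224422442242244224.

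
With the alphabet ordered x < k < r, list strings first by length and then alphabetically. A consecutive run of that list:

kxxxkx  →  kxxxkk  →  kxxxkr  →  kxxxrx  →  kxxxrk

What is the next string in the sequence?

Find the rightmost character of kxxxrk below r, bump it to the next letter, and reset everything to its right to x.

kxxxrr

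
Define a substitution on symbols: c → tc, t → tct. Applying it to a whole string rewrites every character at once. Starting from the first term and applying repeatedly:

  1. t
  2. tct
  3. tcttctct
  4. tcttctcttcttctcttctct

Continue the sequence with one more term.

Rewriting the 21 symbols of tcttctcttcttctcttctct one by one yields tct tc tct tct tc tct tc tct tct tc tct tct tc tct tc tct tct tc tct tc tct; concatenated:

tcttctcttcttctcttctcttcttctcttcttctcttctcttcttctcttctct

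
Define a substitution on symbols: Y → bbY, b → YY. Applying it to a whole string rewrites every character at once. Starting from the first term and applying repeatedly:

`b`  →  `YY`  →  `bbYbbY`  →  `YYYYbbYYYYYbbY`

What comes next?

φ(YYYYbbYYYYYbbY) expands symbol-by-symbol to bbY bbY bbY bbY YY YY bbY bbY bbY bbY bbY YY YY bbY; joining the 14 pieces gives the next term.

bbYbbYbbYbbYYYYYbbYbbYbbYbbYbbYYYYYbbY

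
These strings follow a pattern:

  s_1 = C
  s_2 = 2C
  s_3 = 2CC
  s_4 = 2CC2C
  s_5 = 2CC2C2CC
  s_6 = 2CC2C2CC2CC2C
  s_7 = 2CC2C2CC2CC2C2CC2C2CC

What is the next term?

From term 3 onward, concatenate the last term with the second-to-last: 2C·C = 2CC, 2CC·2C = 2CC2C, …
So term 8 is 2CC2C2CC2CC2C2CC2C2CC·2CC2C2CC2CC2C.

2CC2C2CC2CC2C2CC2C2CC2CC2C2CC2CC2C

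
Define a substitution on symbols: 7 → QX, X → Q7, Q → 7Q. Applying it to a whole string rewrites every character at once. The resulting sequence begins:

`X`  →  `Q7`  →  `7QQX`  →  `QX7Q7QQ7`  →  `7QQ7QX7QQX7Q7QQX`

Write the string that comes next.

Applying the rule to each of the 16 symbols of 7QQ7QX7QQX7Q7QQX gives the pieces QX 7Q 7Q QX 7Q Q7 QX 7Q 7Q Q7 QX 7Q QX 7Q 7Q Q7, which concatenate to the answer.

QX7Q7QQX7QQ7QX7Q7QQ7QX7QQX7Q7QQ7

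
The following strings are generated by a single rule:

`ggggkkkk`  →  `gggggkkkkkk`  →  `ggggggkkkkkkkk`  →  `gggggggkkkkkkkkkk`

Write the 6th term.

Reading off run lengths: g runs 4, 5, 6, 7; k runs 4, 6, 8, 10 — each is linear in n, where the shown terms are n = 2, 3, 4, 5.
At n = 7 the blocks have lengths 9, 14.

gggggggggkkkkkkkkkkkkkk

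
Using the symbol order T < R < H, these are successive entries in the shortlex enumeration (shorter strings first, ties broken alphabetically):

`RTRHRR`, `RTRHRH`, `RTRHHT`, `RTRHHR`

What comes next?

Find the rightmost character of RTRHHR below H, bump it to the next letter, and reset everything to its right to T.

RTRHHH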